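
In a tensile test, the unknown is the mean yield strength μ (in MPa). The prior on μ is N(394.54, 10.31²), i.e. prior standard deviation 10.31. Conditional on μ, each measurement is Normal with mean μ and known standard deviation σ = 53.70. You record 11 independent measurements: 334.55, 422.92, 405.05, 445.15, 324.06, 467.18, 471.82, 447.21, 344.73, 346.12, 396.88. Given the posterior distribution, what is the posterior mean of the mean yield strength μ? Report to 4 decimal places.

396.2639

For Normal data with known variance σ², a Normal(μ₀, σ₀²) prior on μ is conjugate. Posterior precision = 1/σ₀² + n/σ²; posterior mean is the precision-weighted average of μ₀ and x̄.
Σxᵢ = 334.55 + 422.92 + 405.05 + 445.15 + 324.06 + 467.18 + 471.82 + 447.21 + 344.73 + 346.12 + 396.88 = 4405.67, so n·x̄ = 4405.67.
σ₀² = 10.31² = 106.2961, σ² = 53.70² = 2883.69; σ² + n·σ₀² = 2883.69 + 11·106.2961 = 4052.9471.
Posterior mean = (μ₀/σ₀² + n·x̄/σ²)/(1/σ₀² + n/σ²) = (σ²·μ₀ + σ₀²·n·x̄)/(σ² + n·σ₀²) = (2883.69·394.54 + 106.2961·4405.67)/4052.9471 = 1606036.591487/4052.9471 = 396.2639.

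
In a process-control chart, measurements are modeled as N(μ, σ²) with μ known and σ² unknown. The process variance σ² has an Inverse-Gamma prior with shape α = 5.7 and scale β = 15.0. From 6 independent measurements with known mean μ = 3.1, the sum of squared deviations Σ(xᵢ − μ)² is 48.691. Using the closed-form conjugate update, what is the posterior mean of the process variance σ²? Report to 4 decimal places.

5.1098

With known mean μ and an Inverse-Gamma(α, β) prior on σ², the Normal likelihood is conjugate: posterior is Inv-Gamma(α + n/2, β + Σ(xᵢ−μ)²/2).
Posterior: Inv-Gamma(5.7 + 6/2, 15.0 + 48.691/2) = Inv-Gamma(8.70, 39.3455).
E[σ²|data] = β/(α−1) = 39.3455/7.70 = 5.1098.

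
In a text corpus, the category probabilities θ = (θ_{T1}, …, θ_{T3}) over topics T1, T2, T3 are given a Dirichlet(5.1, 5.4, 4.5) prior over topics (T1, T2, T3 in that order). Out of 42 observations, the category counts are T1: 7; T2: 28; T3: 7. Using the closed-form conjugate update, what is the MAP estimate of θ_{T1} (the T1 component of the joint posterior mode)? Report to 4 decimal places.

The Dirichlet prior is conjugate to the Multinomial likelihood: each posterior αⱼ = prior αⱼ + observed count nⱼ.
Posterior concentration: (12.1, 33.4, 11.5), total = 57.0.
Joint mode component: (α_{T1}−1)/(Σα−K) = 11.1/54.0 = 0.2056.

0.2056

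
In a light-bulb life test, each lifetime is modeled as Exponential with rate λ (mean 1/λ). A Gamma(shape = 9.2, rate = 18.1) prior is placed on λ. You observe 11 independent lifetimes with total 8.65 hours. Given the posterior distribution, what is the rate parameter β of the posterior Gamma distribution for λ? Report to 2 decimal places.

26.75

With a Gamma(shape α, rate β) prior on the exponential rate λ, the posterior after n observations with total T = Σxᵢ is Gamma(α+n, β+T).
Posterior: Gamma(9.2+11, 18.1+8.65) = Gamma(20.2, 26.75).
Posterior β = 26.75.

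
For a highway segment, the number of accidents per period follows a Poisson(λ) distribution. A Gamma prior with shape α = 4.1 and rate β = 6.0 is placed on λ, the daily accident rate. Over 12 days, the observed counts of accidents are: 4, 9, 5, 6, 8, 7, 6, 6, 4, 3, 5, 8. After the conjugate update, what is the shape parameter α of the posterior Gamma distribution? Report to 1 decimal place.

With a Gamma(shape α, rate β) prior, the Poisson likelihood is conjugate: the posterior is Gamma(α + ΣXᵢ, β + n).
Sum of counts S = 71 over n = 12 days.
Posterior: Gamma(α+S, β+n) = Gamma(4.1+71, 6.0+12) = Gamma(75.1, 18.0).
Posterior α = 75.1.

75.1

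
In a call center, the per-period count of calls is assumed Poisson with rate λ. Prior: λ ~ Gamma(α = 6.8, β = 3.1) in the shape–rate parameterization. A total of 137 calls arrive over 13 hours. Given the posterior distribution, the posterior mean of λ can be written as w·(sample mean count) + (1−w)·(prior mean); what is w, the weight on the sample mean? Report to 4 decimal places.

With a Gamma(shape α, rate β) prior, the Poisson likelihood is conjugate: the posterior is Gamma(α + ΣXᵢ, β + n).
Posterior mean = (α₀+S)/(β₀+n) = [n/(β₀+n)]·(S/n) + [β₀/(β₀+n)]·(α₀/β₀), so only n and β₀ enter the weight.
Weight on data w = n/(β₀+n) = 13/(3.1+13) = 13/16.1 = 0.8075.

0.8075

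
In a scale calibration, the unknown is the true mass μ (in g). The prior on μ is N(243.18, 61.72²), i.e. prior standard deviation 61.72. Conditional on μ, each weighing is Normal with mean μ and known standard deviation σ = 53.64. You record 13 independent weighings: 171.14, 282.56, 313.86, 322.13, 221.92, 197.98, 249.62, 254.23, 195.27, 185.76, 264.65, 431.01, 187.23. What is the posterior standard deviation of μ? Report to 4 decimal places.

For Normal data with known variance σ², a Normal(μ₀, σ₀²) prior on μ is conjugate. Posterior precision = 1/σ₀² + n/σ²; posterior mean is the precision-weighted average of μ₀ and x̄.
σ₀² = 61.72² = 3809.3584, σ² = 53.64² = 2877.2496; σ² + n·σ₀² = 2877.2496 + 13·3809.3584 = 52398.9088.
Posterior precision = 1/σ₀² + n/σ² = 1/3809.3584 + 13/2877.2496 = (σ² + n·σ₀²)/(σ₀²σ²) = 52398.9088/(3809.3584·2877.2496); posterior variance σₙ² = σ₀²σ²/(σ² + n·σ₀²) = 3809.3584·2877.2496/52398.9088 = 209.173725.
Posterior SD = √σₙ² = √(3809.3584·2877.2496/52398.9088) = 14.4628.

14.4628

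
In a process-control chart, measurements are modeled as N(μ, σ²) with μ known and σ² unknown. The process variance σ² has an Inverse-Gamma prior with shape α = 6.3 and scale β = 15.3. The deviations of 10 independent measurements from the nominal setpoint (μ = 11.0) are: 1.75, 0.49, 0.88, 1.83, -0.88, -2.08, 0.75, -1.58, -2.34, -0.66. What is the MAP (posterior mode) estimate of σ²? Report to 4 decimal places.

2.1178

With known mean μ and an Inverse-Gamma(α, β) prior on σ², the Normal likelihood is conjugate: posterior is Inv-Gamma(α + n/2, β + Σ(xᵢ−μ)²/2).
Σ(xᵢ−μ)² = (1.75)² + (0.49)² + (0.88)² + (1.83)² + (-0.88)² + (-2.08)² + (0.75)² + (-1.58)² + (-2.34)² + (-0.66)² = 21.4968.
Posterior: Inv-Gamma(6.3 + 10/2, 15.3 + 21.4968/2) = Inv-Gamma(11.30, 26.04840).
Mode = β/(α+1) = 26.04840/12.30 = 2.1178.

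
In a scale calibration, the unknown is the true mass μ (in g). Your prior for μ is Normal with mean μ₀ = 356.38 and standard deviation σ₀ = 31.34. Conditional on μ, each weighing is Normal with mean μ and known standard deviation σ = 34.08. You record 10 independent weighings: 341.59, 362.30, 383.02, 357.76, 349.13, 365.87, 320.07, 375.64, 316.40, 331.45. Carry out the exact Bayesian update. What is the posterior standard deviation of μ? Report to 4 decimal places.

10.1913

For Normal data with known variance σ², a Normal(μ₀, σ₀²) prior on μ is conjugate. Posterior precision = 1/σ₀² + n/σ²; posterior mean is the precision-weighted average of μ₀ and x̄.
σ₀² = 31.34² = 982.1956, σ² = 34.08² = 1161.4464; σ² + n·σ₀² = 1161.4464 + 10·982.1956 = 10983.4024.
Posterior precision = 1/σ₀² + n/σ² = 1/982.1956 + 10/1161.4464 = (σ² + n·σ₀²)/(σ₀²σ²) = 10983.4024/(982.1956·1161.4464); posterior variance σₙ² = σ₀²σ²/(σ² + n·σ₀²) = 982.1956·1161.4464/10983.4024 = 103.862856.
Posterior SD = √σₙ² = √(982.1956·1161.4464/10983.4024) = 10.1913.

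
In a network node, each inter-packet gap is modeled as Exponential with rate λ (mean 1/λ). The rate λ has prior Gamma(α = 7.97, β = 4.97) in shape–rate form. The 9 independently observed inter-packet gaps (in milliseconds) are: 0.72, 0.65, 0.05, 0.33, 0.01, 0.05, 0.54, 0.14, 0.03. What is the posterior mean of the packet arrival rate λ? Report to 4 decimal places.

2.2657

With a Gamma(shape α, rate β) prior on the exponential rate λ, the posterior after n observations with total T = Σxᵢ is Gamma(α+n, β+T).
Sum of observations T = 2.52 milliseconds; n = 9.
Posterior: Gamma(7.97+9, 4.97+2.52) = Gamma(16.97, 7.49).
Posterior mean of λ = α/β = 16.97/7.49 = 2.2657.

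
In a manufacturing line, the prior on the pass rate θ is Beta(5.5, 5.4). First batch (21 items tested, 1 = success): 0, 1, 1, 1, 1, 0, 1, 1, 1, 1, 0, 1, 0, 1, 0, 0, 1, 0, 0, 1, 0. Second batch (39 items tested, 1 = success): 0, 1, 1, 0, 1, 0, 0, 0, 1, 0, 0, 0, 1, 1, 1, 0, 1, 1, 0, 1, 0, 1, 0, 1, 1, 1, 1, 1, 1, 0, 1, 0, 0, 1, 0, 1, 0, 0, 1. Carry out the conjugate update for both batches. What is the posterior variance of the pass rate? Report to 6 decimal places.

0.003451

The Beta prior is conjugate to a Binomial/Bernoulli likelihood; the update adds successes to α and failures to β.
After batch 1: Beta(5.5+12, 5.4+9) = Beta(17.5, 14.4).
After batch 2: Beta(17.5+21, 14.4+18) = Beta(38.5, 32.4).
Var = αβ/((α+β)²(α+β+1)) = 38.5·32.4/(70.9²·71.9) = 0.003451.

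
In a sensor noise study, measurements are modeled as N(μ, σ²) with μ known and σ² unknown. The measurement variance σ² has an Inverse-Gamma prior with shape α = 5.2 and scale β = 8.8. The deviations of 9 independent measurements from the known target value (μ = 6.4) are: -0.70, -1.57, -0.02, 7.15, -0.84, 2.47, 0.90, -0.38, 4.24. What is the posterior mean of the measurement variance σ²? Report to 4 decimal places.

5.5986

With known mean μ and an Inverse-Gamma(α, β) prior on σ², the Normal likelihood is conjugate: posterior is Inv-Gamma(α + n/2, β + Σ(xᵢ−μ)²/2).
Σ(xᵢ−μ)² = (-0.70)² + (-1.57)² + (-0.02)² + (7.15)² + (-0.84)² + (2.47)² + (0.90)² + (-0.38)² + (4.24)² = 79.8163.
Posterior: Inv-Gamma(5.2 + 9/2, 8.8 + 79.8163/2) = Inv-Gamma(9.70, 48.70815).
E[σ²|data] = β/(α−1) = 48.70815/8.70 = 5.5986.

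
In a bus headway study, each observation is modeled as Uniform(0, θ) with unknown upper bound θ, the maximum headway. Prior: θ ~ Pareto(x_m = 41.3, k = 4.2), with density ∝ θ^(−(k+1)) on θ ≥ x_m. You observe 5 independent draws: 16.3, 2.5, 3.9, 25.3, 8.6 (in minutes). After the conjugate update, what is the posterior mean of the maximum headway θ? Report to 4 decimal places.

A Pareto(scale x_m, shape k) prior on the upper bound θ of Uniform(0, θ) is conjugate: posterior is Pareto(max(x_m, max xᵢ), k + n).
Sample maximum = 25.3; prior scale x_m = 41.3 → posterior scale = max = 41.3.
Posterior shape = 4.2 + 5 = 9.2.
E[θ|data] = k·x_m/(k−1) = 9.2·41.3/8.2 = 46.3366.

46.3366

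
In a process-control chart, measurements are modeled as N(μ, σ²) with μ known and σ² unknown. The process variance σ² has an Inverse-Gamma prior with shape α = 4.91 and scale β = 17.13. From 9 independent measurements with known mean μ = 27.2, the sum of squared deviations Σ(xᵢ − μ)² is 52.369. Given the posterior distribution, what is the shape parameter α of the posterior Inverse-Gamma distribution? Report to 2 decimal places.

With known mean μ and an Inverse-Gamma(α, β) prior on σ², the Normal likelihood is conjugate: posterior is Inv-Gamma(α + n/2, β + Σ(xᵢ−μ)²/2).
Posterior: Inv-Gamma(4.91 + 9/2, 17.13 + 52.369/2) = Inv-Gamma(9.41, 43.3145).
Posterior α = 9.41.

9.41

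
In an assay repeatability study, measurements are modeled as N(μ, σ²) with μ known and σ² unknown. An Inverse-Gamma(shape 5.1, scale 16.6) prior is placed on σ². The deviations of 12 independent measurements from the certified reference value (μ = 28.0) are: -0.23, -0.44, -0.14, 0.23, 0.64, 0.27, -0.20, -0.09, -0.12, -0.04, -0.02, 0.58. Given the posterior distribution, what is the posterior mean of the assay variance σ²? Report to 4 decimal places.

1.7031

With known mean μ and an Inverse-Gamma(α, β) prior on σ², the Normal likelihood is conjugate: posterior is Inv-Gamma(α + n/2, β + Σ(xᵢ−μ)²/2).
Σ(xᵢ−μ)² = (-0.23)² + (-0.44)² + (-0.14)² + (0.23)² + (0.64)² + (0.27)² + (-0.20)² + (-0.09)² + (-0.12)² + (-0.04)² + (-0.02)² + (0.58)² = 1.2024.
Posterior: Inv-Gamma(5.1 + 12/2, 16.6 + 1.2024/2) = Inv-Gamma(11.10, 17.20120).
E[σ²|data] = β/(α−1) = 17.20120/10.10 = 1.7031.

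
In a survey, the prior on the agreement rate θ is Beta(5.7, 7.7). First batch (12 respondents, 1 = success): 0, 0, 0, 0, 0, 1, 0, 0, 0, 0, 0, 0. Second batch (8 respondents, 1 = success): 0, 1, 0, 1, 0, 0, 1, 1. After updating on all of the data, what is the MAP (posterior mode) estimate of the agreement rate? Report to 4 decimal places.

The Beta prior is conjugate to a Binomial/Bernoulli likelihood; the update adds successes to α and failures to β.
After batch 1: Beta(5.7+1, 7.7+11) = Beta(6.7, 18.7).
After batch 2: Beta(6.7+4, 18.7+4) = Beta(10.7, 22.7).
Mode of Beta(a,b) for a,b>1 is (a−1)/(a+b−2) = 9.7/31.4 = 0.3089.

0.3089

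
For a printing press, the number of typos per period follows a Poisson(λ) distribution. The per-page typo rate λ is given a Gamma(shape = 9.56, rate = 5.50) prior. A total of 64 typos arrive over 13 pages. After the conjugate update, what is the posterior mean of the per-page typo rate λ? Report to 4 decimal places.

3.9762

With a Gamma(shape α, rate β) prior, the Poisson likelihood is conjugate: the posterior is Gamma(α + ΣXᵢ, β + n).
Posterior: Gamma(α+S, β+n) = Gamma(9.56+64, 5.50+13) = Gamma(73.56, 18.50).
Posterior mean = α/β = 73.56/18.50 = 3.9762.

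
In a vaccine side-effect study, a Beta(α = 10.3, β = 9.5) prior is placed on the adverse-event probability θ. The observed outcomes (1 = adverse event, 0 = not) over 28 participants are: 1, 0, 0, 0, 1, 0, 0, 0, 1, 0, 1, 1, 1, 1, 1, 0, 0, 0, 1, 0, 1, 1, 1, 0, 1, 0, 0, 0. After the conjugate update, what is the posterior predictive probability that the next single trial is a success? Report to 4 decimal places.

0.4874

The Beta prior is conjugate to a Binomial/Bernoulli likelihood; the update adds successes to α and failures to β.
Posterior: Beta(α+k, β+n−k) = Beta(10.3+13, 9.5+15) = Beta(23.3, 24.5).
For a single future Bernoulli trial, P(success | data) = α/(α+β) = 0.4874.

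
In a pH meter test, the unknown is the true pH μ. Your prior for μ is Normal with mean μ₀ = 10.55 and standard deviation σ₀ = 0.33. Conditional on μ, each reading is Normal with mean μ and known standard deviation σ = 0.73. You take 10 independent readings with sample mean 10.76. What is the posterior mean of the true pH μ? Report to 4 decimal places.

10.6910

For Normal data with known variance σ², a Normal(μ₀, σ₀²) prior on μ is conjugate. Posterior precision = 1/σ₀² + n/σ²; posterior mean is the precision-weighted average of μ₀ and x̄.
n·x̄ = 10·10.76 = 107.6.
σ₀² = 0.33² = 0.1089, σ² = 0.73² = 0.5329; σ² + n·σ₀² = 0.5329 + 10·0.1089 = 1.6219.
Posterior mean = (μ₀/σ₀² + n·x̄/σ²)/(1/σ₀² + n/σ²) = (σ²·μ₀ + σ₀²·n·x̄)/(σ² + n·σ₀²) = (0.5329·10.55 + 0.1089·107.6)/1.6219 = 17.339735/1.6219 = 10.6910.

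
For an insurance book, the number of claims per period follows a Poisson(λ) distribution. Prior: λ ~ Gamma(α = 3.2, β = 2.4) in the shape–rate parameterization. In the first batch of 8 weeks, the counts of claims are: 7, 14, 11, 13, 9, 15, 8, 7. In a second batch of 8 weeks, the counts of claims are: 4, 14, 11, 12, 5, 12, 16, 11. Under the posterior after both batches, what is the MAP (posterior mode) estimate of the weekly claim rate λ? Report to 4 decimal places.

9.3043

With a Gamma(shape α, rate β) prior, the Poisson likelihood is conjugate: the posterior is Gamma(α + ΣXᵢ, β + n).
Batch 1: sum of counts S = 84 over n = 8 weeks.
After batch 1: Gamma(α+S, β+n) = Gamma(3.2+84, 2.4+8) = Gamma(87.2, 10.4).
Batch 2: sum of counts S = 85 over n = 8 weeks.
After batch 2: Gamma(α+S, β+n) = Gamma(87.2+85, 10.4+8) = Gamma(172.2, 18.4).
Mode of Gamma(α,β) for α≥1 is (α−1)/β = 171.2/18.4 = 9.3043.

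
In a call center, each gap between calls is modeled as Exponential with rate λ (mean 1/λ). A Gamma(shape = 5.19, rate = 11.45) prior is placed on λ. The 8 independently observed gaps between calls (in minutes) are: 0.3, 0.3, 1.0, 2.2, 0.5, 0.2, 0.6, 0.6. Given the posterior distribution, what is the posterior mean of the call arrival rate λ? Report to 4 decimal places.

0.7691

With a Gamma(shape α, rate β) prior on the exponential rate λ, the posterior after n observations with total T = Σxᵢ is Gamma(α+n, β+T).
Sum of observations T = 5.7 minutes; n = 8.
Posterior: Gamma(5.19+8, 11.45+5.7) = Gamma(13.19, 17.15).
Posterior mean of λ = α/β = 13.19/17.15 = 0.7691.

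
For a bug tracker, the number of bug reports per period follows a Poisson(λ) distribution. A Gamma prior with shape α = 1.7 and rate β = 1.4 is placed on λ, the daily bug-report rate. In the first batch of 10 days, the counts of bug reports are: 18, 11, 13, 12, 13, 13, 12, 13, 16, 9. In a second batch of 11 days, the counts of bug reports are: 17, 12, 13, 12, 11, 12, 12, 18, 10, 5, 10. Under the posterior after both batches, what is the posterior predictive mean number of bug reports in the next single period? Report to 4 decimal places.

With a Gamma(shape α, rate β) prior, the Poisson likelihood is conjugate: the posterior is Gamma(α + ΣXᵢ, β + n).
Batch 1: sum of counts S = 130 over n = 10 days.
After batch 1: Gamma(α+S, β+n) = Gamma(1.7+130, 1.4+10) = Gamma(131.7, 11.4).
Batch 2: sum of counts S = 132 over n = 11 days.
After batch 2: Gamma(α+S, β+n) = Gamma(131.7+132, 11.4+11) = Gamma(263.7, 22.4).
The predictive distribution for one future period is NegBinom with mean α/β = 11.7723.

11.7723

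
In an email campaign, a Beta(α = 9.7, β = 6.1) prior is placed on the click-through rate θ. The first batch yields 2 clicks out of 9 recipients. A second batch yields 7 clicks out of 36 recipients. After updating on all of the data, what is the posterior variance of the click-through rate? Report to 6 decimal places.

0.003446

The Beta prior is conjugate to a Binomial/Bernoulli likelihood; the update adds successes to α and failures to β.
After batch 1: Beta(9.7+2, 6.1+7) = Beta(11.7, 13.1).
After batch 2: Beta(11.7+7, 13.1+29) = Beta(18.7, 42.1).
Var = αβ/((α+β)²(α+β+1)) = 18.7·42.1/(60.8²·61.8) = 0.003446.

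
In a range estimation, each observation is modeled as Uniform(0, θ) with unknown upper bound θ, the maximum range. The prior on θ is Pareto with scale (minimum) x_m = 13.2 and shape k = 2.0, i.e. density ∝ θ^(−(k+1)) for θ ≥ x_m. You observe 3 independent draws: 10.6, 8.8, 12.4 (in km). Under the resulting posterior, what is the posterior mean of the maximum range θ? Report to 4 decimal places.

A Pareto(scale x_m, shape k) prior on the upper bound θ of Uniform(0, θ) is conjugate: posterior is Pareto(max(x_m, max xᵢ), k + n).
Sample maximum = 12.4; prior scale x_m = 13.2 → posterior scale = max = 13.2.
Posterior shape = 2.0 + 3 = 5.0.
E[θ|data] = k·x_m/(k−1) = 5.0·13.2/4.0 = 16.5000.

16.5000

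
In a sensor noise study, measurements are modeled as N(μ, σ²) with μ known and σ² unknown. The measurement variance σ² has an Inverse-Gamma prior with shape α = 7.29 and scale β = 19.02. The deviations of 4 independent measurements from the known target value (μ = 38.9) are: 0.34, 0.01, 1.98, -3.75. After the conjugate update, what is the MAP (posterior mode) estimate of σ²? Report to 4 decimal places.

2.7278

With known mean μ and an Inverse-Gamma(α, β) prior on σ², the Normal likelihood is conjugate: posterior is Inv-Gamma(α + n/2, β + Σ(xᵢ−μ)²/2).
Σ(xᵢ−μ)² = (0.34)² + (0.01)² + (1.98)² + (-3.75)² = 18.0986.
Posterior: Inv-Gamma(7.29 + 4/2, 19.02 + 18.0986/2) = Inv-Gamma(9.29, 28.06930).
Mode = β/(α+1) = 28.06930/10.29 = 2.7278.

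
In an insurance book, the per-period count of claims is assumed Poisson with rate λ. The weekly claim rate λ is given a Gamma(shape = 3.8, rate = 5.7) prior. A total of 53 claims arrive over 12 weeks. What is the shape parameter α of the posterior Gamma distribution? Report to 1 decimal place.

With a Gamma(shape α, rate β) prior, the Poisson likelihood is conjugate: the posterior is Gamma(α + ΣXᵢ, β + n).
Posterior: Gamma(α+S, β+n) = Gamma(3.8+53, 5.7+12) = Gamma(56.8, 17.7).
Posterior α = 56.8.

56.8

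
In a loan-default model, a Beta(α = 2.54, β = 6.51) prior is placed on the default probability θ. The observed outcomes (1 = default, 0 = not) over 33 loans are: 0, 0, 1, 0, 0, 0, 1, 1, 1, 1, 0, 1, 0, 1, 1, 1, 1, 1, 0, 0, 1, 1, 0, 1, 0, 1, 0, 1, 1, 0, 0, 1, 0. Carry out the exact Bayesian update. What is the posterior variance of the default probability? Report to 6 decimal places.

The Beta prior is conjugate to a Binomial/Bernoulli likelihood; the update adds successes to α and failures to β.
Posterior: Beta(α+k, β+n−k) = Beta(2.54+18, 6.51+15) = Beta(20.54, 21.51).
Var = αβ/((α+β)²(α+β+1)) = 20.54·21.51/(42.05²·43.05) = 0.005804.

0.005804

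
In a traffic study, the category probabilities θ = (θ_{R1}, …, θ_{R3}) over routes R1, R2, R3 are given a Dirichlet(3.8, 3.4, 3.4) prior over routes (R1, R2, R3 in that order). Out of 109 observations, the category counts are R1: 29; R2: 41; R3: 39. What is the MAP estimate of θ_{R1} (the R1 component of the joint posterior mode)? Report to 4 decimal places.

The Dirichlet prior is conjugate to the Multinomial likelihood: each posterior αⱼ = prior αⱼ + observed count nⱼ.
Posterior concentration: (32.8, 44.4, 42.4), total = 119.6.
Joint mode component: (α_{R1}−1)/(Σα−K) = 31.8/116.6 = 0.2727.

0.2727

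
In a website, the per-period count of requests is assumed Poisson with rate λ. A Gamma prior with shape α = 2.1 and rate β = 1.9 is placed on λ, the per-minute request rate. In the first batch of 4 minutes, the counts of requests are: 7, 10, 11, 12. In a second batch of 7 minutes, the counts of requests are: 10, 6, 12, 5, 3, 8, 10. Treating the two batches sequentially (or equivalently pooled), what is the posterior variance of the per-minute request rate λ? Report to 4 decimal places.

0.5775

With a Gamma(shape α, rate β) prior, the Poisson likelihood is conjugate: the posterior is Gamma(α + ΣXᵢ, β + n).
Batch 1: sum of counts S = 40 over n = 4 minutes.
After batch 1: Gamma(α+S, β+n) = Gamma(2.1+40, 1.9+4) = Gamma(42.1, 5.9).
Batch 2: sum of counts S = 54 over n = 7 minutes.
After batch 2: Gamma(α+S, β+n) = Gamma(42.1+54, 5.9+7) = Gamma(96.1, 12.9).
Var = α/β² = 96.1/12.9² = 0.5775.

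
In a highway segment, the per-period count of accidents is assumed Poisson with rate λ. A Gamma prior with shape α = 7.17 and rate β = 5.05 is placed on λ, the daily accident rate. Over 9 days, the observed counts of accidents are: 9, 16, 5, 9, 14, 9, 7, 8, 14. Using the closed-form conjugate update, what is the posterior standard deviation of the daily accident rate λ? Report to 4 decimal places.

0.7052

With a Gamma(shape α, rate β) prior, the Poisson likelihood is conjugate: the posterior is Gamma(α + ΣXᵢ, β + n).
Sum of counts S = 91 over n = 9 days.
Posterior: Gamma(α+S, β+n) = Gamma(7.17+91, 5.05+9) = Gamma(98.17, 14.05).
SD = √α/β = √98.17/14.05 = 0.7052.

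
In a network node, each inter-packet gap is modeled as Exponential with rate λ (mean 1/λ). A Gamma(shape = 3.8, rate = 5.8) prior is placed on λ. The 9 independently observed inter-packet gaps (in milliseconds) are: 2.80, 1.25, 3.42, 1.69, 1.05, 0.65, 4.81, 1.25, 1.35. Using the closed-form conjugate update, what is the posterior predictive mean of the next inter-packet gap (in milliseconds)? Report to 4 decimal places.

2.0398

With a Gamma(shape α, rate β) prior on the exponential rate λ, the posterior after n observations with total T = Σxᵢ is Gamma(α+n, β+T).
Sum of observations T = 18.27 milliseconds; n = 9.
Posterior: Gamma(3.8+9, 5.8+18.27) = Gamma(12.8, 24.07).
The predictive distribution for the next observation is Lomax; its mean is β/(α−1) = 24.07/11.8 = 2.0398.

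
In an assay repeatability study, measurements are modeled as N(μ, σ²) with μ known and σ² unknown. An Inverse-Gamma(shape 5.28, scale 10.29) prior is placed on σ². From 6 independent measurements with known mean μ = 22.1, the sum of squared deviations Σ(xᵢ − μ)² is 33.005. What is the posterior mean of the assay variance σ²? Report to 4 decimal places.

With known mean μ and an Inverse-Gamma(α, β) prior on σ², the Normal likelihood is conjugate: posterior is Inv-Gamma(α + n/2, β + Σ(xᵢ−μ)²/2).
Posterior: Inv-Gamma(5.28 + 6/2, 10.29 + 33.005/2) = Inv-Gamma(8.28, 26.7925).
E[σ²|data] = β/(α−1) = 26.7925/7.28 = 3.6803.

3.6803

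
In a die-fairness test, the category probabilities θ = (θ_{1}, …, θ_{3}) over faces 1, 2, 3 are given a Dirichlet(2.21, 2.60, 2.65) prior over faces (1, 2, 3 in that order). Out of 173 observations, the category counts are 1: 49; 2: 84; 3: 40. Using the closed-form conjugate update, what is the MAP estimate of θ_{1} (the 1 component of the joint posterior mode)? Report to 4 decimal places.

The Dirichlet prior is conjugate to the Multinomial likelihood: each posterior αⱼ = prior αⱼ + observed count nⱼ.
Posterior concentration: (51.21, 86.60, 42.65), total = 180.46.
Joint mode component: (α_{1}−1)/(Σα−K) = 50.21/177.46 = 0.2829.

0.2829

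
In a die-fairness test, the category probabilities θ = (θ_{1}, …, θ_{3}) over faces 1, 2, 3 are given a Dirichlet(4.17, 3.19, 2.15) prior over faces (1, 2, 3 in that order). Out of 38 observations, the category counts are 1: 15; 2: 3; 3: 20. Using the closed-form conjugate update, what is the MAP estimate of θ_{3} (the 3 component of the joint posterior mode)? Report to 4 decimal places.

The Dirichlet prior is conjugate to the Multinomial likelihood: each posterior αⱼ = prior αⱼ + observed count nⱼ.
Posterior concentration: (19.17, 6.19, 22.15), total = 47.51.
Joint mode component: (α_{3}−1)/(Σα−K) = 21.15/44.51 = 0.4752.

0.4752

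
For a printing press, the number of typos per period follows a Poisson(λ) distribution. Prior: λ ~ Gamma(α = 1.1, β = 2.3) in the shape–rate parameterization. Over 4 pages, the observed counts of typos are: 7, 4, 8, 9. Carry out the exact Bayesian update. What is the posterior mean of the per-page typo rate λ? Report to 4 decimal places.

With a Gamma(shape α, rate β) prior, the Poisson likelihood is conjugate: the posterior is Gamma(α + ΣXᵢ, β + n).
Sum of counts S = 28 over n = 4 pages.
Posterior: Gamma(α+S, β+n) = Gamma(1.1+28, 2.3+4) = Gamma(29.1, 6.3).
Posterior mean = α/β = 29.1/6.3 = 4.6190.

4.6190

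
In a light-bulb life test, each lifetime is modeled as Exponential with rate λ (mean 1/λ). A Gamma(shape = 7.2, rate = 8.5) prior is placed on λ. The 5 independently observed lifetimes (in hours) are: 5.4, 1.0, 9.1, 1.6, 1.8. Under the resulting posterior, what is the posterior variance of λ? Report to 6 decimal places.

0.016250

With a Gamma(shape α, rate β) prior on the exponential rate λ, the posterior after n observations with total T = Σxᵢ is Gamma(α+n, β+T).
Sum of observations T = 18.9 hours; n = 5.
Posterior: Gamma(7.2+5, 8.5+18.9) = Gamma(12.2, 27.4).
Var = α/β² = 0.016250.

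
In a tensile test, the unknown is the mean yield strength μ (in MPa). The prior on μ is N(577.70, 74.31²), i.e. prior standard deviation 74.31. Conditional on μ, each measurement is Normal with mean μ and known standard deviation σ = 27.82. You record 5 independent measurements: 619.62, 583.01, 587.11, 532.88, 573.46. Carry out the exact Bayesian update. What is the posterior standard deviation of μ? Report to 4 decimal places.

12.2707

For Normal data with known variance σ², a Normal(μ₀, σ₀²) prior on μ is conjugate. Posterior precision = 1/σ₀² + n/σ²; posterior mean is the precision-weighted average of μ₀ and x̄.
σ₀² = 74.31² = 5521.9761, σ² = 27.82² = 773.9524; σ² + n·σ₀² = 773.9524 + 5·5521.9761 = 28383.8329.
Posterior precision = 1/σ₀² + n/σ² = 1/5521.9761 + 5/773.9524 = (σ² + n·σ₀²)/(σ₀²σ²) = 28383.8329/(5521.9761·773.9524); posterior variance σₙ² = σ₀²σ²/(σ² + n·σ₀²) = 5521.9761·773.9524/28383.8329 = 150.569751.
Posterior SD = √σₙ² = √(5521.9761·773.9524/28383.8329) = 12.2707.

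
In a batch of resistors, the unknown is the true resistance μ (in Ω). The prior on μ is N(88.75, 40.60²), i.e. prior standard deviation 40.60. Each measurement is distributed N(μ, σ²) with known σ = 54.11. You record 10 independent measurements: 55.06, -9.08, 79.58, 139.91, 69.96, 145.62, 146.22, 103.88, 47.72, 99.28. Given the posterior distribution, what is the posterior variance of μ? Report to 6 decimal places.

For Normal data with known variance σ², a Normal(μ₀, σ₀²) prior on μ is conjugate. Posterior precision = 1/σ₀² + n/σ²; posterior mean is the precision-weighted average of μ₀ and x̄.
σ₀² = 40.60² = 1648.36, σ² = 54.11² = 2927.8921; σ² + n·σ₀² = 2927.8921 + 10·1648.36 = 19411.4921.
Posterior precision = 1/σ₀² + n/σ² = 1/1648.36 + 10/2927.8921 = (σ² + n·σ₀²)/(σ₀²σ²) = 19411.4921/(1648.36·2927.8921); posterior variance σₙ² = σ₀²σ²/(σ² + n·σ₀²) = 1648.36·2927.8921/19411.4921 = 248.626958.

248.626958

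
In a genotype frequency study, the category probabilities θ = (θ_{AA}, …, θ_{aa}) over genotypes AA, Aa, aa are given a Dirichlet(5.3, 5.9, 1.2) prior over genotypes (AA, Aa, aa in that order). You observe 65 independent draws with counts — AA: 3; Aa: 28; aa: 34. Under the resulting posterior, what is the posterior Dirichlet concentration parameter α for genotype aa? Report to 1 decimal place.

35.2

The Dirichlet prior is conjugate to the Multinomial likelihood: each posterior αⱼ = prior αⱼ + observed count nⱼ.
Posterior concentration: (8.3, 33.9, 35.2), total = 77.4.
α_{aa} = 1.2 + 34 = 35.2.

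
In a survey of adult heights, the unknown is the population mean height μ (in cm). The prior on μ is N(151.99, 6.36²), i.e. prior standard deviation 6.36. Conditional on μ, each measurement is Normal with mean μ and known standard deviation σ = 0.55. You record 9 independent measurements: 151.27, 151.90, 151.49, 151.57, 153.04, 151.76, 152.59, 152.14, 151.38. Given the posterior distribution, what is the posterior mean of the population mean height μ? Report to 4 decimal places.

For Normal data with known variance σ², a Normal(μ₀, σ₀²) prior on μ is conjugate. Posterior precision = 1/σ₀² + n/σ²; posterior mean is the precision-weighted average of μ₀ and x̄.
Σxᵢ = 151.27 + 151.90 + 151.49 + 151.57 + 153.04 + 151.76 + 152.59 + 152.14 + 151.38 = 1367.14, so n·x̄ = 1367.14.
σ₀² = 6.36² = 40.4496, σ² = 0.55² = 0.3025; σ² + n·σ₀² = 0.3025 + 9·40.4496 = 364.3489.
Posterior mean = (μ₀/σ₀² + n·x̄/σ²)/(1/σ₀² + n/σ²) = (σ²·μ₀ + σ₀²·n·x̄)/(σ² + n·σ₀²) = (0.3025·151.99 + 40.4496·1367.14)/364.3489 = 55346.243119/364.3489 = 151.9045.

151.9045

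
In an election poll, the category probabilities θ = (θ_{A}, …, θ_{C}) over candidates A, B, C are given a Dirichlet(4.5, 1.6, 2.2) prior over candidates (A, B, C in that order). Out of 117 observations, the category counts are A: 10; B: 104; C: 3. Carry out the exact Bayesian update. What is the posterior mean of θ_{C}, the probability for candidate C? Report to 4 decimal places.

The Dirichlet prior is conjugate to the Multinomial likelihood: each posterior αⱼ = prior αⱼ + observed count nⱼ.
Posterior concentration: (14.5, 105.6, 5.2), total = 125.3.
E[θ_{C}|data] = α_{C}/Σα = 5.2/125.3 = 0.0415.

0.0415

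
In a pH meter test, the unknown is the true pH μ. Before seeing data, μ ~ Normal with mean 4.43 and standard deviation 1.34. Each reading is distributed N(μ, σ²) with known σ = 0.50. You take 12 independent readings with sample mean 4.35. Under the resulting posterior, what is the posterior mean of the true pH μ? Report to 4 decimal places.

4.3509

For Normal data with known variance σ², a Normal(μ₀, σ₀²) prior on μ is conjugate. Posterior precision = 1/σ₀² + n/σ²; posterior mean is the precision-weighted average of μ₀ and x̄.
n·x̄ = 12·4.35 = 52.2.
σ₀² = 1.34² = 1.7956, σ² = 0.50² = 0.25; σ² + n·σ₀² = 0.25 + 12·1.7956 = 21.7972.
Posterior mean = (μ₀/σ₀² + n·x̄/σ²)/(1/σ₀² + n/σ²) = (σ²·μ₀ + σ₀²·n·x̄)/(σ² + n·σ₀²) = (0.25·4.43 + 1.7956·52.2)/21.7972 = 94.83782/21.7972 = 4.3509.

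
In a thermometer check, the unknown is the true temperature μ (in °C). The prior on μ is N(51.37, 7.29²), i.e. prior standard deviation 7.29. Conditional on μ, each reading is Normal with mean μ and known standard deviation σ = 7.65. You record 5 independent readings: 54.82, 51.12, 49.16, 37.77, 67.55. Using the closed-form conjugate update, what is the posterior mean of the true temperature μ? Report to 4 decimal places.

For Normal data with known variance σ², a Normal(μ₀, σ₀²) prior on μ is conjugate. Posterior precision = 1/σ₀² + n/σ²; posterior mean is the precision-weighted average of μ₀ and x̄.
Σxᵢ = 54.82 + 51.12 + 49.16 + 37.77 + 67.55 = 260.42, so n·x̄ = 260.42.
σ₀² = 7.29² = 53.1441, σ² = 7.65² = 58.5225; σ² + n·σ₀² = 58.5225 + 5·53.1441 = 324.243.
Posterior mean = (μ₀/σ₀² + n·x̄/σ²)/(1/σ₀² + n/σ²) = (σ²·μ₀ + σ₀²·n·x̄)/(σ² + n·σ₀²) = (58.5225·51.37 + 53.1441·260.42)/324.243 = 16846.087347/324.243 = 51.9551.

51.9551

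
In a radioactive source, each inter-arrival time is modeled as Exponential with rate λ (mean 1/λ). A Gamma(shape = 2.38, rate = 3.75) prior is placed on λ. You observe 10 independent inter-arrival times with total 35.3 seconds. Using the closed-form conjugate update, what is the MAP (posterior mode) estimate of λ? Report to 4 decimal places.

With a Gamma(shape α, rate β) prior on the exponential rate λ, the posterior after n observations with total T = Σxᵢ is Gamma(α+n, β+T).
Posterior: Gamma(2.38+10, 3.75+35.3) = Gamma(12.38, 39.05).
Mode = (α−1)/β = 0.2914.

0.2914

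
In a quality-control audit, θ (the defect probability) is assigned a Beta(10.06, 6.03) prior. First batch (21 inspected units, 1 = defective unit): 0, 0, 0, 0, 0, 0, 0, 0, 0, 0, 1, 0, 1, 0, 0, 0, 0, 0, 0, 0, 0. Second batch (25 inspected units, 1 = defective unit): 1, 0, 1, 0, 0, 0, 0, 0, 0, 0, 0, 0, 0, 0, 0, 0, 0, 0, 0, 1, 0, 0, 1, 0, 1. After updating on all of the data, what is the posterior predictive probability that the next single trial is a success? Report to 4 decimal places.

The Beta prior is conjugate to a Binomial/Bernoulli likelihood; the update adds successes to α and failures to β.
After batch 1: Beta(10.06+2, 6.03+19) = Beta(12.06, 25.03).
After batch 2: Beta(12.06+5, 25.03+20) = Beta(17.06, 45.03).
For a single future Bernoulli trial, P(success | data) = α/(α+β) = 0.2748.

0.2748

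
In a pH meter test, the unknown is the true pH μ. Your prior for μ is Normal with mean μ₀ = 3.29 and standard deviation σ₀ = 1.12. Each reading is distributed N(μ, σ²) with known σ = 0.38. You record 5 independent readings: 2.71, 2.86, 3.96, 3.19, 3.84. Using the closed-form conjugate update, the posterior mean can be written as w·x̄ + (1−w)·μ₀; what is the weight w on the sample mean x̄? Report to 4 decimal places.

0.9775

For Normal data with known variance σ², a Normal(μ₀, σ₀²) prior on μ is conjugate. Posterior precision = 1/σ₀² + n/σ²; posterior mean is the precision-weighted average of μ₀ and x̄.
σ₀² = 1.12² = 1.2544, σ² = 0.38² = 0.1444. Prior precision 1/σ₀² = 1/1.2544; data precision n/σ² = 5/0.1444.
w = (n/σ²)/(1/σ₀² + n/σ²) = n·σ₀²/(σ² + n·σ₀²) = 5·1.2544/(0.1444 + 5·1.2544) = 6.272/6.4164 = 0.9775.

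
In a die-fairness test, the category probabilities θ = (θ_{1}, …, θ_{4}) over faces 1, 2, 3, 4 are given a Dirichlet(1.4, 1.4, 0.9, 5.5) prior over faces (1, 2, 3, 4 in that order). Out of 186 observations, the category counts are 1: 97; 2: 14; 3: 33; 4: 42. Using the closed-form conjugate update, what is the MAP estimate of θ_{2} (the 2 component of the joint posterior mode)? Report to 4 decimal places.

The Dirichlet prior is conjugate to the Multinomial likelihood: each posterior αⱼ = prior αⱼ + observed count nⱼ.
Posterior concentration: (98.4, 15.4, 33.9, 47.5), total = 195.2.
Joint mode component: (α_{2}−1)/(Σα−K) = 14.4/191.2 = 0.0753.

0.0753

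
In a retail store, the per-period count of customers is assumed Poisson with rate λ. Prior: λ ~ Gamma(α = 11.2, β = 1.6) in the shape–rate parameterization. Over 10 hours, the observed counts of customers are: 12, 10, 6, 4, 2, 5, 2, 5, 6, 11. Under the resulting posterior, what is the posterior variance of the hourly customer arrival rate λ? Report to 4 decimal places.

0.5514

With a Gamma(shape α, rate β) prior, the Poisson likelihood is conjugate: the posterior is Gamma(α + ΣXᵢ, β + n).
Sum of counts S = 63 over n = 10 hours.
Posterior: Gamma(α+S, β+n) = Gamma(11.2+63, 1.6+10) = Gamma(74.2, 11.6).
Var = α/β² = 74.2/11.6² = 0.5514.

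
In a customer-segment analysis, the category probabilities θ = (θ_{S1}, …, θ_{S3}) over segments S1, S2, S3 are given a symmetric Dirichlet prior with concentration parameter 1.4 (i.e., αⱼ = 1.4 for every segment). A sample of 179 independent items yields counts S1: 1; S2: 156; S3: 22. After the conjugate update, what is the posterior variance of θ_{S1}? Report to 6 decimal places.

The Dirichlet prior is conjugate to the Multinomial likelihood: each posterior αⱼ = prior αⱼ + observed count nⱼ.
Posterior concentration: (2.4, 157.4, 23.4), total = 183.2.
Var[θ_j] = α_j(Σα−α_j)/((Σα)²(Σα+1)) = 2.4·180.8/(183.2²·184.2) = 0.000070.

0.000070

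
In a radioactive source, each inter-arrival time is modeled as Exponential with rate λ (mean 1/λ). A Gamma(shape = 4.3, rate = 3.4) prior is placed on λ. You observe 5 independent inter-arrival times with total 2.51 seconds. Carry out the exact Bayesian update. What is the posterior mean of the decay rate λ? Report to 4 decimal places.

With a Gamma(shape α, rate β) prior on the exponential rate λ, the posterior after n observations with total T = Σxᵢ is Gamma(α+n, β+T).
Posterior: Gamma(4.3+5, 3.4+2.51) = Gamma(9.3, 5.91).
Posterior mean of λ = α/β = 9.3/5.91 = 1.5736.

1.5736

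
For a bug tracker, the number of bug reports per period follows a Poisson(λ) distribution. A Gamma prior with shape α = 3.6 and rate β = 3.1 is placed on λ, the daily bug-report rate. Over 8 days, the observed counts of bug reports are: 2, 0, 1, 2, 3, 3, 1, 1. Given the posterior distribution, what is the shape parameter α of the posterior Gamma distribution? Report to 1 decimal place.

With a Gamma(shape α, rate β) prior, the Poisson likelihood is conjugate: the posterior is Gamma(α + ΣXᵢ, β + n).
Sum of counts S = 13 over n = 8 days.
Posterior: Gamma(α+S, β+n) = Gamma(3.6+13, 3.1+8) = Gamma(16.6, 11.1).
Posterior α = 16.6.

16.6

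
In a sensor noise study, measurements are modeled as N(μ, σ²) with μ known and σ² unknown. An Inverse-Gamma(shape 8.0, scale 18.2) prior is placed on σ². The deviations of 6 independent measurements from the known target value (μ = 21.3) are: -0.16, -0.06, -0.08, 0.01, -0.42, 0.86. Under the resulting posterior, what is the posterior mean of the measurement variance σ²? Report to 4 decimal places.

With known mean μ and an Inverse-Gamma(α, β) prior on σ², the Normal likelihood is conjugate: posterior is Inv-Gamma(α + n/2, β + Σ(xᵢ−μ)²/2).
Σ(xᵢ−μ)² = (-0.16)² + (-0.06)² + (-0.08)² + (0.01)² + (-0.42)² + (0.86)² = 0.9517.
Posterior: Inv-Gamma(8.0 + 6/2, 18.2 + 0.9517/2) = Inv-Gamma(11.00, 18.67585).
E[σ²|data] = β/(α−1) = 18.67585/10.00 = 1.8676.

1.8676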